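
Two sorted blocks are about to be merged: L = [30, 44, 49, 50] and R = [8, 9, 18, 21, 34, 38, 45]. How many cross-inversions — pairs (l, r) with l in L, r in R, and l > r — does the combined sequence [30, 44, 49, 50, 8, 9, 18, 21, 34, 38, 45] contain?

24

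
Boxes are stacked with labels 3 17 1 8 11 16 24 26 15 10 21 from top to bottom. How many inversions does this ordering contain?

Element-by-element contributions:
3 → 1 → 1
17 → 1, 8, 11, 16, 15, 10 → 6
1 → none → 0
8 → none → 0
11 → 10 → 1
16 → 15, 10 → 2
24 → 15, 10, 21 → 3
26 → 15, 10, 21 → 3
15 → 10 → 1
10 → none → 0
21 → none → 0
Sum: 1 + 6 + 0 + 0 + 1 + 2 + 3 + 3 + 1 + 0 + 0 = 17

17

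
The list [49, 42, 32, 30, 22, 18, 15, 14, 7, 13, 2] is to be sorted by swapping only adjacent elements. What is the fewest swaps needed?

Adjacent swaps: 54

Each adjacent swap fixes exactly one inversion, so the minimum swap count equals the number of inversions.
Count inversions — for each element, later elements that are smaller:
49: 42, 32, 30, 22, 18, 15, 14, 7, 13, 2 → 10
42: 32, 30, 22, 18, 15, 14, 7, 13, 2 → 9
32: 30, 22, 18, 15, 14, 7, 13, 2 → 8
30: 22, 18, 15, 14, 7, 13, 2 → 7
22: 18, 15, 14, 7, 13, 2 → 6
18: 15, 14, 7, 13, 2 → 5
15: 14, 7, 13, 2 → 4
14: 7, 13, 2 → 3
7: 2 → 1
13: 2 → 1
2: none → 0
Total inversions: 10 + 9 + 8 + 7 + 6 + 5 + 4 + 3 + 1 + 1 + 0 = 54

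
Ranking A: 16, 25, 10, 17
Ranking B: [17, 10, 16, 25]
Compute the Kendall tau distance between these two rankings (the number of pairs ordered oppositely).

Assign each item its position (1..4) in the first ordering, then rewrite the second ordering as that position sequence:
positions: 16→1, 25→2, 10→3, 17→4
second ordering as positions: [4, 3, 1, 2]
Discordant pairs = inversions in this position sequence.
4: 3, 1, 2 → 3
3: 1, 2 → 2
1: 0
2: 0
Total: 3 + 2 + 0 + 0 = 5

5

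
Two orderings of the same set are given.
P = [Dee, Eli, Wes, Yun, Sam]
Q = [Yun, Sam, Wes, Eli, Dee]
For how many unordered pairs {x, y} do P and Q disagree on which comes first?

Assign each item its position (1..5) in the first ordering, then rewrite the second ordering as that position sequence:
positions: Dee→1, Eli→2, Wes→3, Yun→4, Sam→5
second ordering as positions: [4, 5, 3, 2, 1]
Discordant pairs = inversions in this position sequence.
4: 3, 2, 1 → 3
5: 3, 2, 1 → 3
3: 2, 1 → 2
2: 1 → 1
1: 0
Total: 3 + 3 + 2 + 1 + 0 = 9

9 disagreeing pairs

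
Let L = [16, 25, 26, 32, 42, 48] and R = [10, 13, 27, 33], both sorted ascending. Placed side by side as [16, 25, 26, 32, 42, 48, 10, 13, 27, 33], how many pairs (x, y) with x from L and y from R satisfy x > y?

Split inversions: 17

Count, for every r in R, how many entries of L exceed r:
r = 10: 16, 25, 26, 32, 42, 48 → 6
r = 13: 16, 25, 26, 32, 42, 48 → 6
r = 27: 32, 42, 48 → 3
r = 33: 42, 48 → 2
Cross-inversions: 6 + 6 + 3 + 2 = 17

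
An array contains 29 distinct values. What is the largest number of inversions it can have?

406 inversions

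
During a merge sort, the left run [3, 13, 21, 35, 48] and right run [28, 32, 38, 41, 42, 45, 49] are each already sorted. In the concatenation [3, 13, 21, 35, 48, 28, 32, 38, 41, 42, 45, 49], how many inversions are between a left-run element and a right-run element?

Count, for every r in R, how many entries of L exceed r:
r = 28: 35, 48 → 2
r = 32: 35, 48 → 2
r = 38: 48 → 1
r = 41: 48 → 1
r = 42: 48 → 1
r = 45: 48 → 1
r = 49: none → 0
Cross-inversions: 2 + 2 + 1 + 1 + 1 + 1 + 0 = 8

8 split inversions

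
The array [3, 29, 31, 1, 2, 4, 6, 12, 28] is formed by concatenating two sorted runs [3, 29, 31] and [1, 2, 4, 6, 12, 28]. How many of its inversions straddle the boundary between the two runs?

14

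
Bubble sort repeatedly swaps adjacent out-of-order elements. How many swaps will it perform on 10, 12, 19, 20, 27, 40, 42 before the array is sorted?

0 swaps

Each adjacent swap fixes exactly one inversion, so the minimum swap count equals the number of inversions.
Count inversions — for each element, later elements that are smaller:
10: none → 0
12: none → 0
19: none → 0
20: none → 0
27: none → 0
40: none → 0
42: none → 0
Total inversions: 0 + 0 + 0 + 0 + 0 + 0 + 0 = 0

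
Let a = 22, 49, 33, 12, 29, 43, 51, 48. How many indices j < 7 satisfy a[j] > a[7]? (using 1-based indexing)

0

The element at index 7 is 51.
Elements before it: 22, 49, 33, 12, 29, 43
None of them are larger than 51.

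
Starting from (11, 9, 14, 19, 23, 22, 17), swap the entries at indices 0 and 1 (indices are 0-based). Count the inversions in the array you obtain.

Positions 0 and 1 hold 11 and 9; after swapping, the array is [9, 11, 14, 19, 23, 22, 17].
Sweep left to right; for each value list the smaller values that follow it:
9: 0
11: 0
14: 0
19: 1
23: 2
22: 1
17: 0
Sum: 0 + 0 + 0 + 1 + 2 + 1 + 0 = 4

4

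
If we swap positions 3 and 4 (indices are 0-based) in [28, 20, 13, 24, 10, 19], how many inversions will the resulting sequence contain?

Positions 3 and 4 hold 24 and 10; after swapping, the array is [28, 20, 13, 10, 24, 19].
Sweep left to right; for each value list the smaller values that follow it:
28: 5
20: 3
13: 1
10: 0
24: 1
19: 0
Sum: 5 + 3 + 1 + 0 + 1 + 0 = 10

10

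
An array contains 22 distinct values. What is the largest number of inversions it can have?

The maximum occurs when the array is in strictly decreasing order: every one of the C(22, 2) pairs is inverted.
C(22, 2) = 22·21/2 = 231

231 inversions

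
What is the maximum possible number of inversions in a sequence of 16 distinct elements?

The maximum occurs when the array is in strictly decreasing order: every one of the C(16, 2) pairs is inverted.
C(16, 2) = 16·15/2 = 120

120 inversions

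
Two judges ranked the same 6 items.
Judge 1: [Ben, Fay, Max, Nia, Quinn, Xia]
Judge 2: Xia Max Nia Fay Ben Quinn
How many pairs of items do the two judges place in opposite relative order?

Assign each item its position (1..6) in the first ordering, then rewrite the second ordering as that position sequence:
positions: Ben→1, Fay→2, Max→3, Nia→4, Quinn→5, Xia→6
second ordering as positions: [6, 3, 4, 2, 1, 5]
Discordant pairs = inversions in this position sequence.
6: 3, 4, 2, 1, 5 → 5
3: 2, 1 → 2
4: 2, 1 → 2
2: 1 → 1
1: 0
5: 0
Total: 5 + 2 + 2 + 1 + 0 + 0 = 10

10 discordant pairs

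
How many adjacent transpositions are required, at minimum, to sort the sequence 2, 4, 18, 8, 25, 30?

1

Each adjacent swap fixes exactly one inversion, so the minimum swap count equals the number of inversions.
Count inversions — for each element, later elements that are smaller:
2: none → 0
4: none → 0
18: 8 → 1
8: none → 0
25: none → 0
30: none → 0
Total inversions: 0 + 0 + 1 + 0 + 0 + 0 = 1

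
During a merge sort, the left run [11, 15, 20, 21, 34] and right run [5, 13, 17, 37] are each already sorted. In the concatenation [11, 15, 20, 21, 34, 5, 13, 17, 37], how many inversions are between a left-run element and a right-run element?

12 split inversions

Take each right-half value and tally the left-half values above it:
r = 5: 11, 15, 20, 21, 34 → 5
r = 13: 15, 20, 21, 34 → 4
r = 17: 20, 21, 34 → 3
r = 37: none → 0
Cross-inversions: 5 + 4 + 3 + 0 = 12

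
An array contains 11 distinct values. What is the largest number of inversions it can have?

A reversed (strictly descending) arrangement makes every pair an inversion, giving C(11, 2) inversions.
C(11, 2) = 11·10/2 = 55

Inversions: 55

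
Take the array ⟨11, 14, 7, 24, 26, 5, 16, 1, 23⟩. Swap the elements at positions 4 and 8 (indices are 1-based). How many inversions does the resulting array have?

Positions 4 and 8 hold 24 and 1; after swapping, the array is [11, 14, 7, 1, 26, 5, 16, 24, 23].
Count, for each position, how many later elements it exceeds:
11 → 7, 1, 5 → 3
14 → 7, 1, 5 → 3
7 → 1, 5 → 2
1 → none → 0
26 → 5, 16, 24, 23 → 4
5 → none → 0
16 → none → 0
24 → 23 → 1
23 → none → 0
Sum: 3 + 3 + 2 + 0 + 4 + 0 + 0 + 1 + 0 = 13

13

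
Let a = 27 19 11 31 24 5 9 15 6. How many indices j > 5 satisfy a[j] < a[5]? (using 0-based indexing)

0

The element at index 5 is 5.
Elements after it: 9, 15, 6
None of them are smaller than 5.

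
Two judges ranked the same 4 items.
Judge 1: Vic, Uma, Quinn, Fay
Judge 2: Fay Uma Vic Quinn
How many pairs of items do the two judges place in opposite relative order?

There are 4 discordant pairs.

Assign each item its position (1..4) in the first ordering, then rewrite the second ordering as that position sequence:
positions: Vic→1, Uma→2, Quinn→3, Fay→4
second ordering as positions: [4, 2, 1, 3]
Discordant pairs = inversions in this position sequence.
4: 2, 1, 3 → 3
2: 1 → 1
1: 0
3: 0
Total: 3 + 1 + 0 + 0 = 4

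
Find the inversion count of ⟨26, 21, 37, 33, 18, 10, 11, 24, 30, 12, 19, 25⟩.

Out-of-order pairs: 38

For each element, count later entries that are smaller:
26: 8
21: 5
37: 9
33: 8
18: 3
10: 0
11: 0
24: 2
30: 3
12: 0
19: 0
25: 0
Sum: 8 + 5 + 9 + 8 + 3 + 0 + 0 + 2 + 3 + 0 + 0 + 0 = 38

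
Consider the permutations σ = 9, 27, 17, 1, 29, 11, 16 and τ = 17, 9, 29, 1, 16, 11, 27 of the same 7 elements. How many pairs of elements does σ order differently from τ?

8 discordant pairs

Assign each item its position (1..7) in the first ordering, then rewrite the second ordering as that position sequence:
positions: 9→1, 27→2, 17→3, 1→4, 29→5, 11→6, 16→7
second ordering as positions: [3, 1, 5, 4, 7, 6, 2]
Discordant pairs = inversions in this position sequence.
3: 1, 2 → 2
1: 0
5: 4, 2 → 2
4: 2 → 1
7: 6, 2 → 2
6: 2 → 1
2: 0
Total: 2 + 0 + 2 + 1 + 2 + 1 + 0 = 8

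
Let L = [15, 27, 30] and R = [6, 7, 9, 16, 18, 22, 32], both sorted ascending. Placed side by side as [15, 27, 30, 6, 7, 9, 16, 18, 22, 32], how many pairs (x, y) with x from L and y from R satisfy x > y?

For each element r of the right run, count left-run elements greater than r:
r = 6: 15, 27, 30 → 3
r = 7: 15, 27, 30 → 3
r = 9: 15, 27, 30 → 3
r = 16: 27, 30 → 2
r = 18: 27, 30 → 2
r = 22: 27, 30 → 2
r = 32: none → 0
Cross-inversions: 3 + 3 + 3 + 2 + 2 + 2 + 0 = 15

Cross-inversions: 15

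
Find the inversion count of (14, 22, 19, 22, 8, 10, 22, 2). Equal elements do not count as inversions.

Inversions: 16

Element-by-element contributions:
14 → 8, 10, 2 → 3
22 → 19, 8, 10, 2 → 4
19 → 8, 10, 2 → 3
22 → 8, 10, 2 → 3
8 → 2 → 1
10 → 2 → 1
22 → 2 → 1
2 → none → 0
Sum: 3 + 4 + 3 + 3 + 1 + 1 + 1 + 0 = 16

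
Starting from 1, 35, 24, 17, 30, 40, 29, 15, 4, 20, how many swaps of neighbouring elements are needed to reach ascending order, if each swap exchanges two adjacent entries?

Adjacent swaps: 25

The minimum number of adjacent swaps to sort an array equals its inversion count, since every such swap removes exactly one inversion.
Count inversions — for each element, later elements that are smaller:
1: none → 0
35: 24, 17, 30, 29, 15, 4, 20 → 7
24: 17, 15, 4, 20 → 4
17: 15, 4 → 2
30: 29, 15, 4, 20 → 4
40: 29, 15, 4, 20 → 4
29: 15, 4, 20 → 3
15: 4 → 1
4: none → 0
20: none → 0
Total inversions: 0 + 7 + 4 + 2 + 4 + 4 + 3 + 1 + 0 + 0 = 25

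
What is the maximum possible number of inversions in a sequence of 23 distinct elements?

253 inversions

A reversed (strictly descending) arrangement makes every pair an inversion, giving C(23, 2) inversions.
C(23, 2) = 23·22/2 = 253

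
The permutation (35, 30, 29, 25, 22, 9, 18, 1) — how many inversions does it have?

Count, for each position, how many later elements it exceeds:
35 → 30, 29, 25, 22, 9, 18, 1 → 7
30 → 29, 25, 22, 9, 18, 1 → 6
29 → 25, 22, 9, 18, 1 → 5
25 → 22, 9, 18, 1 → 4
22 → 9, 18, 1 → 3
9 → 1 → 1
18 → 1 → 1
1 → none → 0
Sum: 7 + 6 + 5 + 4 + 3 + 1 + 1 + 0 = 27

There are 27 inversions.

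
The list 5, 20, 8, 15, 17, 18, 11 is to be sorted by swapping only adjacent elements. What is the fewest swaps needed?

Each adjacent swap fixes exactly one inversion, so the minimum swap count equals the number of inversions.
Count inversions — for each element, later elements that are smaller:
5: none → 0
20: 8, 15, 17, 18, 11 → 5
8: none → 0
15: 11 → 1
17: 11 → 1
18: 11 → 1
11: none → 0
Total inversions: 0 + 5 + 0 + 1 + 1 + 1 + 0 = 8

8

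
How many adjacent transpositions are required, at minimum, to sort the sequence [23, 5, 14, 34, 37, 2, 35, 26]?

The minimum number of adjacent swaps to sort an array equals its inversion count, since every such swap removes exactly one inversion.
Count inversions — for each element, later elements that are smaller:
23: 5, 14, 2 → 3
5: 2 → 1
14: 2 → 1
34: 2, 26 → 2
37: 2, 35, 26 → 3
2: none → 0
35: 26 → 1
26: none → 0
Total inversions: 3 + 1 + 1 + 2 + 3 + 0 + 1 + 0 = 11

11 adjacent swaps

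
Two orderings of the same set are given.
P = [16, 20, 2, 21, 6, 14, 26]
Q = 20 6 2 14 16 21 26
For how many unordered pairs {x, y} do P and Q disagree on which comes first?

7 disagreeing pairs

Assign each item its position (1..7) in the first ordering, then rewrite the second ordering as that position sequence:
positions: 16→1, 20→2, 2→3, 21→4, 6→5, 14→6, 26→7
second ordering as positions: [2, 5, 3, 6, 1, 4, 7]
Discordant pairs = inversions in this position sequence.
2: 1 → 1
5: 3, 1, 4 → 3
3: 1 → 1
6: 1, 4 → 2
1: 0
4: 0
7: 0
Total: 1 + 3 + 1 + 2 + 0 + 0 + 0 = 7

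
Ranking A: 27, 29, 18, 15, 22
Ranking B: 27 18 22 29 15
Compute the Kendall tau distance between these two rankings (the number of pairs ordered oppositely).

3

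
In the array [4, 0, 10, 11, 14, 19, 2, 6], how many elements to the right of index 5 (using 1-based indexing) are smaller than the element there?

2

The element at index 5 is 14.
Elements after it: 19, 2, 6
Those smaller than 14: 2, 6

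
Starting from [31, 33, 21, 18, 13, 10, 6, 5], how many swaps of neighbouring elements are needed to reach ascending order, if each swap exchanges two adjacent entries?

There are 27 swaps.

Each adjacent swap fixes exactly one inversion, so the minimum swap count equals the number of inversions.
Count inversions — for each element, later elements that are smaller:
31: 21, 18, 13, 10, 6, 5 → 6
33: 21, 18, 13, 10, 6, 5 → 6
21: 18, 13, 10, 6, 5 → 5
18: 13, 10, 6, 5 → 4
13: 10, 6, 5 → 3
10: 6, 5 → 2
6: 5 → 1
5: none → 0
Total inversions: 6 + 6 + 5 + 4 + 3 + 2 + 1 + 0 = 27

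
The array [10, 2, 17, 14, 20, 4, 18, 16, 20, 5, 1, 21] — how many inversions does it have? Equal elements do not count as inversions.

There are 27 inversions.

Element-by-element contributions:
10 → 2, 4, 5, 1 → 4
2 → 1 → 1
17 → 14, 4, 16, 5, 1 → 5
14 → 4, 5, 1 → 3
20 → 4, 18, 16, 5, 1 → 5
4 → 1 → 1
18 → 16, 5, 1 → 3
16 → 5, 1 → 2
20 → 5, 1 → 2
5 → 1 → 1
1 → none → 0
21 → none → 0
Sum: 4 + 1 + 5 + 3 + 5 + 1 + 3 + 2 + 2 + 1 + 0 + 0 = 27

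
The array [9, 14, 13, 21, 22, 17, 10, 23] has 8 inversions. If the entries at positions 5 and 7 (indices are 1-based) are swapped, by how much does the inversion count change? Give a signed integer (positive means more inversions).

-3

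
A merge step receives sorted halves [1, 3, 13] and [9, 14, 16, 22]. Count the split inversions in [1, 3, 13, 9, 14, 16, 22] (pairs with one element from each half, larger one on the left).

Take each right-half value and tally the left-half values above it:
r = 9: 13 → 1
r = 14: none → 0
r = 16: none → 0
r = 22: none → 0
Cross-inversions: 1 + 0 + 0 + 0 = 1

There is 1 split inversion.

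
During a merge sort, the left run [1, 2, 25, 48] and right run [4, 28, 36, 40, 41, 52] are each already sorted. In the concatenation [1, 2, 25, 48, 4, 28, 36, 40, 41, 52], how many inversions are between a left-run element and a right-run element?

6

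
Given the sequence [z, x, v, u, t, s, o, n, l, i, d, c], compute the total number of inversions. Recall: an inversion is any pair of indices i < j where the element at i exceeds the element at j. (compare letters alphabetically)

66

Element-by-element contributions:
z → x, v, u, t, s, o, n, l, i, d, c → 11
x → v, u, t, s, o, n, l, i, d, c → 10
v → u, t, s, o, n, l, i, d, c → 9
u → t, s, o, n, l, i, d, c → 8
t → s, o, n, l, i, d, c → 7
s → o, n, l, i, d, c → 6
o → n, l, i, d, c → 5
n → l, i, d, c → 4
l → i, d, c → 3
i → d, c → 2
d → c → 1
c → none → 0
Sum: 11 + 10 + 9 + 8 + 7 + 6 + 5 + 4 + 3 + 2 + 1 + 0 = 66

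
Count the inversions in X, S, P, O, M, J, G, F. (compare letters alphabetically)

For each element, count later entries that are smaller:
X → S, P, O, M, J, G, F → 7
S → P, O, M, J, G, F → 6
P → O, M, J, G, F → 5
O → M, J, G, F → 4
M → J, G, F → 3
J → G, F → 2
G → F → 1
F → none → 0
Sum: 7 + 6 + 5 + 4 + 3 + 2 + 1 + 0 = 28

Inversions: 28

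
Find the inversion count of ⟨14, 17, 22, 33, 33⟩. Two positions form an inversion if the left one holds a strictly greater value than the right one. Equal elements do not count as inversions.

0

Count, for each position, how many later elements it exceeds:
14 → none → 0
17 → none → 0
22 → none → 0
33 → none → 0
33 → none → 0
Sum: 0 + 0 + 0 + 0 + 0 = 0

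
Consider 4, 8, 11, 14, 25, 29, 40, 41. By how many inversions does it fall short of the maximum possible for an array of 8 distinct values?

Maximum inversions for 8 distinct elements is C(8, 2) = 8·7/2 = 28.
Current inversions — for each element, count later smaller elements:
4: 0
8: 0
11: 0
14: 0
25: 0
29: 0
40: 0
41: 0
Current total: 0 + 0 + 0 + 0 + 0 + 0 + 0 + 0 = 0
Shortfall: 28 − 0 = 28

28 inversions short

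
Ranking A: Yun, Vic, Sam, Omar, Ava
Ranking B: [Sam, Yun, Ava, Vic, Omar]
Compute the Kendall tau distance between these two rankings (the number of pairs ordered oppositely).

Assign each item its position (1..5) in the first ordering, then rewrite the second ordering as that position sequence:
positions: Yun→1, Vic→2, Sam→3, Omar→4, Ava→5
second ordering as positions: [3, 1, 5, 2, 4]
Discordant pairs = inversions in this position sequence.
3: 1, 2 → 2
1: 0
5: 2, 4 → 2
2: 0
4: 0
Total: 2 + 0 + 2 + 0 + 0 = 4

4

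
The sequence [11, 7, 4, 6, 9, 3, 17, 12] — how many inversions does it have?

For each element, count later entries that are smaller:
11 → 7, 4, 6, 9, 3 → 5
7 → 4, 6, 3 → 3
4 → 3 → 1
6 → 3 → 1
9 → 3 → 1
3 → none → 0
17 → 12 → 1
12 → none → 0
Sum: 5 + 3 + 1 + 1 + 1 + 0 + 1 + 0 = 12

Inversions: 12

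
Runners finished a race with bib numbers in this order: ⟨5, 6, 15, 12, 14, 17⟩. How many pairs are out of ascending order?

Element-by-element contributions:
5 → none → 0
6 → none → 0
15 → 12, 14 → 2
12 → none → 0
14 → none → 0
17 → none → 0
Sum: 0 + 0 + 2 + 0 + 0 + 0 = 2

2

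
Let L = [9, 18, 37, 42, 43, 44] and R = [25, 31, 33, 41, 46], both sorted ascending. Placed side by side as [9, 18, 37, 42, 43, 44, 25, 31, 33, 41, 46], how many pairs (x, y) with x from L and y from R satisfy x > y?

15 split inversions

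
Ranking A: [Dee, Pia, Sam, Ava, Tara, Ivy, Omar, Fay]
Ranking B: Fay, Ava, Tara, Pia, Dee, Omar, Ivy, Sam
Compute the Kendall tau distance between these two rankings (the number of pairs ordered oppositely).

Assign each item its position (1..8) in the first ordering, then rewrite the second ordering as that position sequence:
positions: Dee→1, Pia→2, Sam→3, Ava→4, Tara→5, Ivy→6, Omar→7, Fay→8
second ordering as positions: [8, 4, 5, 2, 1, 7, 6, 3]
Discordant pairs = inversions in this position sequence.
8: 4, 5, 2, 1, 7, 6, 3 → 7
4: 2, 1, 3 → 3
5: 2, 1, 3 → 3
2: 1 → 1
1: 0
7: 6, 3 → 2
6: 3 → 1
3: 0
Total: 7 + 3 + 3 + 1 + 0 + 2 + 1 + 0 = 17

17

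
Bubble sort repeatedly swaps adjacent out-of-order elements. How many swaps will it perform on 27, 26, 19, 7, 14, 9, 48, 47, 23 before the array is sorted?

Swaps: 18

The minimum number of adjacent swaps to sort an array equals its inversion count, since every such swap removes exactly one inversion.
Count inversions — for each element, later elements that are smaller:
27: 26, 19, 7, 14, 9, 23 → 6
26: 19, 7, 14, 9, 23 → 5
19: 7, 14, 9 → 3
7: none → 0
14: 9 → 1
9: none → 0
48: 47, 23 → 2
47: 23 → 1
23: none → 0
Total inversions: 6 + 5 + 3 + 0 + 1 + 0 + 2 + 1 + 0 = 18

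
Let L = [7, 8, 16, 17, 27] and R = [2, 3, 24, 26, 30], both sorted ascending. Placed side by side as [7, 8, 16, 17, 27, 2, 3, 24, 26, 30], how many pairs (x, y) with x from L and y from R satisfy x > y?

Take each right-half value and tally the left-half values above it:
r = 2: 7, 8, 16, 17, 27 → 5
r = 3: 7, 8, 16, 17, 27 → 5
r = 24: 27 → 1
r = 26: 27 → 1
r = 30: none → 0
Cross-inversions: 5 + 5 + 1 + 1 + 0 = 12

12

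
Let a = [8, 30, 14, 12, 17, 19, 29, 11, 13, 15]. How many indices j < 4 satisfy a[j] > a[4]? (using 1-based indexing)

The element at index 4 is 12.
Elements before it: 8, 30, 14
Those larger than 12: 30, 14

2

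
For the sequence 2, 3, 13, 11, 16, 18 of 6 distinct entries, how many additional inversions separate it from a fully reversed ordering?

14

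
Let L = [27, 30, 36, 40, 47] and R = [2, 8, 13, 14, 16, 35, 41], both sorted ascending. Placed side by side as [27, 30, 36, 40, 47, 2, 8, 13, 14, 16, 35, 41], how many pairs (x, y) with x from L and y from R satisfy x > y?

For each element r of the right run, count left-run elements greater than r:
r = 2: 27, 30, 36, 40, 47 → 5
r = 8: 27, 30, 36, 40, 47 → 5
r = 13: 27, 30, 36, 40, 47 → 5
r = 14: 27, 30, 36, 40, 47 → 5
r = 16: 27, 30, 36, 40, 47 → 5
r = 35: 36, 40, 47 → 3
r = 41: 47 → 1
Cross-inversions: 5 + 5 + 5 + 5 + 5 + 3 + 1 = 29

29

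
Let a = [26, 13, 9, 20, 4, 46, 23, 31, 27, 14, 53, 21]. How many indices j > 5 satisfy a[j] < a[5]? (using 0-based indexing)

5 such elements

The element at index 5 is 46.
Elements after it: 23, 31, 27, 14, 53, 21
Those smaller than 46: 23, 31, 27, 14, 21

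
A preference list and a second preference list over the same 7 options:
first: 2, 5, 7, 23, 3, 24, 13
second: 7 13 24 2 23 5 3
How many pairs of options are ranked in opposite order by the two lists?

There are 12 pairs.

Assign each item its position (1..7) in the first ordering, then rewrite the second ordering as that position sequence:
positions: 2→1, 5→2, 7→3, 23→4, 3→5, 24→6, 13→7
second ordering as positions: [3, 7, 6, 1, 4, 2, 5]
Discordant pairs = inversions in this position sequence.
3: 1, 2 → 2
7: 6, 1, 4, 2, 5 → 5
6: 1, 4, 2, 5 → 4
1: 0
4: 2 → 1
2: 0
5: 0
Total: 2 + 5 + 4 + 0 + 1 + 0 + 0 = 12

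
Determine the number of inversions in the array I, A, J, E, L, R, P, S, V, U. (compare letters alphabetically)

5

Count, for each position, how many later elements it exceeds:
I → A, E → 2
A → none → 0
J → E → 1
E → none → 0
L → none → 0
R → P → 1
P → none → 0
S → none → 0
V → U → 1
U → none → 0
Sum: 2 + 0 + 1 + 0 + 0 + 1 + 0 + 0 + 1 + 0 = 5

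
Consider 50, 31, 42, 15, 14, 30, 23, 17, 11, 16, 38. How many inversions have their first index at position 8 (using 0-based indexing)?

The element at index 8 is 11.
Elements after it: 16, 38
None of them are smaller than 11.

0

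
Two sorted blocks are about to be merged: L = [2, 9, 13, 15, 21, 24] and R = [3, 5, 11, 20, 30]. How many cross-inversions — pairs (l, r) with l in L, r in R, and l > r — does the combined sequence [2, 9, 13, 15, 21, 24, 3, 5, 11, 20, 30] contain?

Split inversions: 16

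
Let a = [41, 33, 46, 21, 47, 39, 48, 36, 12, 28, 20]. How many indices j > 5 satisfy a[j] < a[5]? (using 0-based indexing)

4 such elements

The element at index 5 is 39.
Elements after it: 48, 36, 12, 28, 20
Those smaller than 39: 36, 12, 28, 20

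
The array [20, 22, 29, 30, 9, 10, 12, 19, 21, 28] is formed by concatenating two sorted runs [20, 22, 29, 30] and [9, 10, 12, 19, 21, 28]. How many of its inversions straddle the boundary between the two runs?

Count, for every r in R, how many entries of L exceed r:
r = 9: 20, 22, 29, 30 → 4
r = 10: 20, 22, 29, 30 → 4
r = 12: 20, 22, 29, 30 → 4
r = 19: 20, 22, 29, 30 → 4
r = 21: 22, 29, 30 → 3
r = 28: 29, 30 → 2
Cross-inversions: 4 + 4 + 4 + 4 + 3 + 2 = 21

There are 21 cross-inversions.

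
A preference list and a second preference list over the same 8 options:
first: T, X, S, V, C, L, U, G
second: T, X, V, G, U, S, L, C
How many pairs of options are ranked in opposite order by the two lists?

Assign each item its position (1..8) in the first ordering, then rewrite the second ordering as that position sequence:
positions: T→1, X→2, S→3, V→4, C→5, L→6, U→7, G→8
second ordering as positions: [1, 2, 4, 8, 7, 3, 6, 5]
Discordant pairs = inversions in this position sequence.
1: 0
2: 0
4: 3 → 1
8: 7, 3, 6, 5 → 4
7: 3, 6, 5 → 3
3: 0
6: 5 → 1
5: 0
Total: 0 + 0 + 1 + 4 + 3 + 0 + 1 + 0 = 9

Pairs: 9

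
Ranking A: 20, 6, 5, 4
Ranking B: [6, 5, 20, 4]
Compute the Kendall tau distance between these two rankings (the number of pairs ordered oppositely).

Assign each item its position (1..4) in the first ordering, then rewrite the second ordering as that position sequence:
positions: 20→1, 6→2, 5→3, 4→4
second ordering as positions: [2, 3, 1, 4]
Discordant pairs = inversions in this position sequence.
2: 1 → 1
3: 1 → 1
1: 0
4: 0
Total: 1 + 1 + 0 + 0 = 2

Discordant pairs: 2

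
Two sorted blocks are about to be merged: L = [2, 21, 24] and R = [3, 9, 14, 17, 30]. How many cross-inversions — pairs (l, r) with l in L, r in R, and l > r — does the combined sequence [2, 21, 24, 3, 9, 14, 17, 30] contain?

8

For each element r of the right run, count left-run elements greater than r:
r = 3: 21, 24 → 2
r = 9: 21, 24 → 2
r = 14: 21, 24 → 2
r = 17: 21, 24 → 2
r = 30: none → 0
Cross-inversions: 2 + 2 + 2 + 2 + 0 = 8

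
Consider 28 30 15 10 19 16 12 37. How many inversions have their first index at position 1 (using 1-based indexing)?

The element at index 1 is 28.
Elements after it: 30, 15, 10, 19, 16, 12, 37
Those smaller than 28: 15, 10, 19, 16, 12

5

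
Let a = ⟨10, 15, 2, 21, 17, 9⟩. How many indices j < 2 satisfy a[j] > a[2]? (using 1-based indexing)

0

The element at index 2 is 15.
Elements before it: 10
None of them are larger than 15.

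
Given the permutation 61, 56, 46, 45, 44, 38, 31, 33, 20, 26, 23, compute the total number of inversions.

52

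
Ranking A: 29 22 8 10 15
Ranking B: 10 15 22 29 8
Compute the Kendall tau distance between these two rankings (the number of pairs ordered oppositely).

Discordant pairs: 7

Assign each item its position (1..5) in the first ordering, then rewrite the second ordering as that position sequence:
positions: 29→1, 22→2, 8→3, 10→4, 15→5
second ordering as positions: [4, 5, 2, 1, 3]
Discordant pairs = inversions in this position sequence.
4: 2, 1, 3 → 3
5: 2, 1, 3 → 3
2: 1 → 1
1: 0
3: 0
Total: 3 + 3 + 1 + 0 + 0 = 7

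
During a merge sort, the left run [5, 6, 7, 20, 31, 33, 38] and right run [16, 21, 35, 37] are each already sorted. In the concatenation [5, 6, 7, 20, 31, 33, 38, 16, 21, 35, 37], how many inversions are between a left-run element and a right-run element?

Count, for every r in R, how many entries of L exceed r:
r = 16: 20, 31, 33, 38 → 4
r = 21: 31, 33, 38 → 3
r = 35: 38 → 1
r = 37: 38 → 1
Cross-inversions: 4 + 3 + 1 + 1 = 9

There are 9 split inversions.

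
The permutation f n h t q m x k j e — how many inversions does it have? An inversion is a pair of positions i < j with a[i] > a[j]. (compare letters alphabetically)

There are 25 inversions.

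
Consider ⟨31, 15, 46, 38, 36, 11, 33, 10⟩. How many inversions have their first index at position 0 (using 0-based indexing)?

The element at index 0 is 31.
Elements after it: 15, 46, 38, 36, 11, 33, 10
Those smaller than 31: 15, 11, 10

3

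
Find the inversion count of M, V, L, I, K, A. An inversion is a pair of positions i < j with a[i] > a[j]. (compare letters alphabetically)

Count, for each position, how many later elements it exceeds:
M → L, I, K, A → 4
V → L, I, K, A → 4
L → I, K, A → 3
I → A → 1
K → A → 1
A → none → 0
Sum: 4 + 4 + 3 + 1 + 1 + 0 = 13

13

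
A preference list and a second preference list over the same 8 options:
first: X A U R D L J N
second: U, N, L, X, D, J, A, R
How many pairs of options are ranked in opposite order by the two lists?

16 pairs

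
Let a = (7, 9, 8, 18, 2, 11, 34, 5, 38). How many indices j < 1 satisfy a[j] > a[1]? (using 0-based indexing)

0

The element at index 1 is 9.
Elements before it: 7
None of them are larger than 9.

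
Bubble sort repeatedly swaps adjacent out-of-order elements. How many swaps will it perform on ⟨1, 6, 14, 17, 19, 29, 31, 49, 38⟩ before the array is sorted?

1

Each adjacent swap fixes exactly one inversion, so the minimum swap count equals the number of inversions.
Count inversions — for each element, later elements that are smaller:
1: none → 0
6: none → 0
14: none → 0
17: none → 0
19: none → 0
29: none → 0
31: none → 0
49: 38 → 1
38: none → 0
Total inversions: 0 + 0 + 0 + 0 + 0 + 0 + 0 + 1 + 0 = 1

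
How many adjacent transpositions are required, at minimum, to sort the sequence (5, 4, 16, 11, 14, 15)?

4 adjacent swaps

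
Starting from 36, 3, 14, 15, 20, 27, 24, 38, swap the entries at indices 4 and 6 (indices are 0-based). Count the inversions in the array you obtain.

Inversions: 8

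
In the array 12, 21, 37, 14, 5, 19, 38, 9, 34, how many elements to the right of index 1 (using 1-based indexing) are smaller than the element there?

The element at index 1 is 12.
Elements after it: 21, 37, 14, 5, 19, 38, 9, 34
Those smaller than 12: 5, 9

2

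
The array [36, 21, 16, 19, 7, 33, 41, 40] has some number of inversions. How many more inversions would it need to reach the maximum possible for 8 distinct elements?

Maximum inversions for 8 distinct elements is C(8, 2) = 8·7/2 = 28.
Current inversions — for each element, count later smaller elements:
36: 5
21: 3
16: 1
19: 1
7: 0
33: 0
41: 1
40: 0
Current total: 5 + 3 + 1 + 1 + 0 + 0 + 1 + 0 = 11
Shortfall: 28 − 11 = 17

17 inversions short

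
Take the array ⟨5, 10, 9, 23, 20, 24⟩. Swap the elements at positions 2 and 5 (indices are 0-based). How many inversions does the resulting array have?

Positions 2 and 5 hold 9 and 24; after swapping, the array is [5, 10, 24, 23, 20, 9].
For each element, count later entries that are smaller:
5: 0
10: 1
24: 3
23: 2
20: 1
9: 0
Sum: 0 + 1 + 3 + 2 + 1 + 0 = 7

7 inversions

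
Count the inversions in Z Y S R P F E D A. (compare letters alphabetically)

36

Sweep left to right; for each value list the smaller values that follow it:
Z → Y, S, R, P, F, E, D, A → 8
Y → S, R, P, F, E, D, A → 7
S → R, P, F, E, D, A → 6
R → P, F, E, D, A → 5
P → F, E, D, A → 4
F → E, D, A → 3
E → D, A → 2
D → A → 1
A → none → 0
Sum: 8 + 7 + 6 + 5 + 4 + 3 + 2 + 1 + 0 = 36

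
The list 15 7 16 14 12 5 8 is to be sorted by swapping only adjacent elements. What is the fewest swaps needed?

15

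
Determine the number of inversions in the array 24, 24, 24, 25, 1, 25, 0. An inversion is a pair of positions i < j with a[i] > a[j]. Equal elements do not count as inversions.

Out-of-order index pairs (1-indexed):
(1,5): 24 > 1
(1,7): 24 > 0
(2,5): 24 > 1
(2,7): 24 > 0
(3,5): 24 > 1
(3,7): 24 > 0
(4,5): 25 > 1
(4,7): 25 > 0
(5,7): 1 > 0
(6,7): 25 > 0
That's 10 pairs.

10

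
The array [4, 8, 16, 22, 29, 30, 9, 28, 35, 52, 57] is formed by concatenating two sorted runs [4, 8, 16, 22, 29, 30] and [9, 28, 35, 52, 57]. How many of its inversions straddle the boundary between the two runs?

6 split inversions

Count, for every r in R, how many entries of L exceed r:
r = 9: 16, 22, 29, 30 → 4
r = 28: 29, 30 → 2
r = 35: none → 0
r = 52: none → 0
r = 57: none → 0
Cross-inversions: 4 + 2 + 0 + 0 + 0 = 6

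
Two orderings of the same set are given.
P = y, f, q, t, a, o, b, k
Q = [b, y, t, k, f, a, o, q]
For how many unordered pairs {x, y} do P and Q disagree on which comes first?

14 disagreeing pairs

Assign each item its position (1..8) in the first ordering, then rewrite the second ordering as that position sequence:
positions: y→1, f→2, q→3, t→4, a→5, o→6, b→7, k→8
second ordering as positions: [7, 1, 4, 8, 2, 5, 6, 3]
Discordant pairs = inversions in this position sequence.
7: 1, 4, 2, 5, 6, 3 → 6
1: 0
4: 2, 3 → 2
8: 2, 5, 6, 3 → 4
2: 0
5: 3 → 1
6: 3 → 1
3: 0
Total: 6 + 0 + 2 + 4 + 0 + 1 + 1 + 0 = 14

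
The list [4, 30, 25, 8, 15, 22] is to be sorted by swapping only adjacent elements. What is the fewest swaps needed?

Minimum adjacent swaps = number of inversions (each swap of adjacent out-of-order elements removes one inversion and no swap can remove more).
Count inversions — for each element, later elements that are smaller:
4: none → 0
30: 25, 8, 15, 22 → 4
25: 8, 15, 22 → 3
8: none → 0
15: none → 0
22: none → 0
Total inversions: 0 + 4 + 3 + 0 + 0 + 0 = 7

7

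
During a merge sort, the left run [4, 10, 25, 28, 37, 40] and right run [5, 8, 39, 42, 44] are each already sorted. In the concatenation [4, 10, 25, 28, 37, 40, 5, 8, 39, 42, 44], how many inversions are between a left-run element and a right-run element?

11

For each element r of the right run, count left-run elements greater than r:
r = 5: 10, 25, 28, 37, 40 → 5
r = 8: 10, 25, 28, 37, 40 → 5
r = 39: 40 → 1
r = 42: none → 0
r = 44: none → 0
Cross-inversions: 5 + 5 + 1 + 0 + 0 = 11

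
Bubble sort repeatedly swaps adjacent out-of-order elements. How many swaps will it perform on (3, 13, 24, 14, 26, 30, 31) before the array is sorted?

There is 1 adjacent swap.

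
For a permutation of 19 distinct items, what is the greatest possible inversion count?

Inversions: 171

The maximum occurs when the array is in strictly decreasing order: every one of the C(19, 2) pairs is inverted.
C(19, 2) = 19·18/2 = 171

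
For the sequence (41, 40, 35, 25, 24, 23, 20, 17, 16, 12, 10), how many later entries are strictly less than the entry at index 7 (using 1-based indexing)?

4

The element at index 7 is 20.
Elements after it: 17, 16, 12, 10
Those smaller than 20: 17, 16, 12, 10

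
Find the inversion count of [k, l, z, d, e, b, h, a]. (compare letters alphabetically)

Element-by-element contributions:
k → d, e, b, h, a → 5
l → d, e, b, h, a → 5
z → d, e, b, h, a → 5
d → b, a → 2
e → b, a → 2
b → a → 1
h → a → 1
a → none → 0
Sum: 5 + 5 + 5 + 2 + 2 + 1 + 1 + 0 = 21

21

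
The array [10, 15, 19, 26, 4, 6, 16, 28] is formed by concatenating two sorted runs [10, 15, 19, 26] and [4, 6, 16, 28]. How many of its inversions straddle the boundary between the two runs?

For each element r of the right run, count left-run elements greater than r:
r = 4: 10, 15, 19, 26 → 4
r = 6: 10, 15, 19, 26 → 4
r = 16: 19, 26 → 2
r = 28: none → 0
Cross-inversions: 4 + 4 + 2 + 0 = 10

10 split inversions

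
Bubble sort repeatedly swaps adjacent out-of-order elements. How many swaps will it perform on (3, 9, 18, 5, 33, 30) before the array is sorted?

3 swaps

The minimum number of adjacent swaps to sort an array equals its inversion count, since every such swap removes exactly one inversion.
Count inversions — for each element, later elements that are smaller:
3: none → 0
9: 5 → 1
18: 5 → 1
5: none → 0
33: 30 → 1
30: none → 0
Total inversions: 0 + 1 + 1 + 0 + 1 + 0 = 3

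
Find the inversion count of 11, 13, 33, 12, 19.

3

Sweep left to right; for each value list the smaller values that follow it:
11: 0
13: 1
33: 2
12: 0
19: 0
Sum: 0 + 1 + 2 + 0 + 0 = 3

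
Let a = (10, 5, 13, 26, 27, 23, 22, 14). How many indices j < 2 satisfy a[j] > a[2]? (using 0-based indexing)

0

The element at index 2 is 13.
Elements before it: 10, 5
None of them are larger than 13.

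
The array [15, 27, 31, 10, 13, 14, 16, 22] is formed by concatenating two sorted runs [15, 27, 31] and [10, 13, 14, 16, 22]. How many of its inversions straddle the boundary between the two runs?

13

Take each right-half value and tally the left-half values above it:
r = 10: 15, 27, 31 → 3
r = 13: 15, 27, 31 → 3
r = 14: 15, 27, 31 → 3
r = 16: 27, 31 → 2
r = 22: 27, 31 → 2
Cross-inversions: 3 + 3 + 3 + 2 + 2 = 13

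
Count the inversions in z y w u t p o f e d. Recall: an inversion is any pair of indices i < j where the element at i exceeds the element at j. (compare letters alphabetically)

Sweep left to right; for each value list the smaller values that follow it:
z → y, w, u, t, p, o, f, e, d → 9
y → w, u, t, p, o, f, e, d → 8
w → u, t, p, o, f, e, d → 7
u → t, p, o, f, e, d → 6
t → p, o, f, e, d → 5
p → o, f, e, d → 4
o → f, e, d → 3
f → e, d → 2
e → d → 1
d → none → 0
Sum: 9 + 8 + 7 + 6 + 5 + 4 + 3 + 2 + 1 + 0 = 45

45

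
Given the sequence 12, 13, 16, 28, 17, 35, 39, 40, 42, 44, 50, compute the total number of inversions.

1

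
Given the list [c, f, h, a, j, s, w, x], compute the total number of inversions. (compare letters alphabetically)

3

Sweep left to right; for each value list the smaller values that follow it:
c → a → 1
f → a → 1
h → a → 1
a → none → 0
j → none → 0
s → none → 0
w → none → 0
x → none → 0
Sum: 1 + 1 + 1 + 0 + 0 + 0 + 0 + 0 = 3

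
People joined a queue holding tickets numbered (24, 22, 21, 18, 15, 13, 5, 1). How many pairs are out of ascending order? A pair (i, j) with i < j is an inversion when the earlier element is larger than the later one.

Count, for each position, how many later elements it exceeds:
24: 7
22: 6
21: 5
18: 4
15: 3
13: 2
5: 1
1: 0
Sum: 7 + 6 + 5 + 4 + 3 + 2 + 1 + 0 = 28

28 inversions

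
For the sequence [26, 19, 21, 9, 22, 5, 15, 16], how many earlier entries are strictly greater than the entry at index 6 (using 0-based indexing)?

4 such elements

The element at index 6 is 15.
Elements before it: 26, 19, 21, 9, 22, 5
Those larger than 15: 26, 19, 21, 22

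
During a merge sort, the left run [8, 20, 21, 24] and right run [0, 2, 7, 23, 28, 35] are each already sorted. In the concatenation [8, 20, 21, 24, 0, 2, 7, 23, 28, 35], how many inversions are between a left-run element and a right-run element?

13

Take each right-half value and tally the left-half values above it:
r = 0: 8, 20, 21, 24 → 4
r = 2: 8, 20, 21, 24 → 4
r = 7: 8, 20, 21, 24 → 4
r = 23: 24 → 1
r = 28: none → 0
r = 35: none → 0
Cross-inversions: 4 + 4 + 4 + 1 + 0 + 0 = 13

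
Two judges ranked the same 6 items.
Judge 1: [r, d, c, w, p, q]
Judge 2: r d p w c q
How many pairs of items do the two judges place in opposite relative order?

3

Assign each item its position (1..6) in the first ordering, then rewrite the second ordering as that position sequence:
positions: r→1, d→2, c→3, w→4, p→5, q→6
second ordering as positions: [1, 2, 5, 4, 3, 6]
Discordant pairs = inversions in this position sequence.
1: 0
2: 0
5: 4, 3 → 2
4: 3 → 1
3: 0
6: 0
Total: 0 + 0 + 2 + 1 + 0 + 0 = 3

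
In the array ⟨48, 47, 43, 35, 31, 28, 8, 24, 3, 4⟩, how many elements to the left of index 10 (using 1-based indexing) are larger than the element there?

8 such elements

The element at index 10 is 4.
Elements before it: 48, 47, 43, 35, 31, 28, 8, 24, 3
Those larger than 4: 48, 47, 43, 35, 31, 28, 8, 24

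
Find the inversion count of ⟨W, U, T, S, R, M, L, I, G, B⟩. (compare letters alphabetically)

Sweep left to right; for each value list the smaller values that follow it:
W → U, T, S, R, M, L, I, G, B → 9
U → T, S, R, M, L, I, G, B → 8
T → S, R, M, L, I, G, B → 7
S → R, M, L, I, G, B → 6
R → M, L, I, G, B → 5
M → L, I, G, B → 4
L → I, G, B → 3
I → G, B → 2
G → B → 1
B → none → 0
Sum: 9 + 8 + 7 + 6 + 5 + 4 + 3 + 2 + 1 + 0 = 45

45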